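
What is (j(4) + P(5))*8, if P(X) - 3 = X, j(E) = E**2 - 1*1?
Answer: 184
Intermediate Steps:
j(E) = -1 + E**2 (j(E) = E**2 - 1 = -1 + E**2)
P(X) = 3 + X
(j(4) + P(5))*8 = ((-1 + 4**2) + (3 + 5))*8 = ((-1 + 16) + 8)*8 = (15 + 8)*8 = 23*8 = 184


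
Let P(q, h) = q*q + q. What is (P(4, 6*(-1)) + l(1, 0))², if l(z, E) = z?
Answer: 441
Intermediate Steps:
P(q, h) = q + q² (P(q, h) = q² + q = q + q²)
(P(4, 6*(-1)) + l(1, 0))² = (4*(1 + 4) + 1)² = (4*5 + 1)² = (20 + 1)² = 21² = 441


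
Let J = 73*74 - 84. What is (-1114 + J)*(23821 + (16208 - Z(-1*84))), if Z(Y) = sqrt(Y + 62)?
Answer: 168281916 - 4204*I*sqrt(22) ≈ 1.6828e+8 - 19719.0*I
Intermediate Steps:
J = 5318 (J = 5402 - 84 = 5318)
Z(Y) = sqrt(62 + Y)
(-1114 + J)*(23821 + (16208 - Z(-1*84))) = (-1114 + 5318)*(23821 + (16208 - sqrt(62 - 1*84))) = 4204*(23821 + (16208 - sqrt(62 - 84))) = 4204*(23821 + (16208 - sqrt(-22))) = 4204*(23821 + (16208 - I*sqrt(22))) = 4204*(40029 - I*sqrt(22)) = 168281916 - 4204*I*sqrt(22)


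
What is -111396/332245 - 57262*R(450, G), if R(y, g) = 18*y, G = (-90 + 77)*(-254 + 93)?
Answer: -154102606950396/332245 ≈ -4.6382e+8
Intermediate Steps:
G = 2093 (G = -13*(-161) = 2093)
-111396/332245 - 57262*R(450, G) = -111396/332245 - 57262*18*450 = -111396*1/332245 - 57262/(1/8100) = -111396/332245 - 57262/1/8100 = -111396/332245 - 57262*8100 = -111396/332245 - 463822200 = -154102606950396/332245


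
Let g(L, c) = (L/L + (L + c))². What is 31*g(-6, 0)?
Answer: 775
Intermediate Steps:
g(L, c) = (1 + L + c)² (g(L, c) = (1 + (L + c))² = (1 + L + c)²)
31*g(-6, 0) = 31*(1 - 6 + 0)² = 31*(-5)² = 31*25 = 775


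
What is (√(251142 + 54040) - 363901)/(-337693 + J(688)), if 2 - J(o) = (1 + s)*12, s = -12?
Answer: 363901/337559 - √305182/337559 ≈ 1.0764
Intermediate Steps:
J(o) = 134 (J(o) = 2 - (1 - 12)*12 = 2 - (-11)*12 = 2 - 1*(-132) = 2 + 132 = 134)
(√(251142 + 54040) - 363901)/(-337693 + J(688)) = (√(251142 + 54040) - 363901)/(-337693 + 134) = (√305182 - 363901)/(-337559) = (-363901 + √305182)*(-1/337559) = 363901/337559 - √305182/337559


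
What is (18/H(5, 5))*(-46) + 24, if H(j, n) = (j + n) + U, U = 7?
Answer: -420/17 ≈ -24.706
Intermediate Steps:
H(j, n) = 7 + j + n (H(j, n) = (j + n) + 7 = 7 + j + n)
(18/H(5, 5))*(-46) + 24 = (18/(7 + 5 + 5))*(-46) + 24 = (18/17)*(-46) + 24 = -828/17 + 24 = -420/17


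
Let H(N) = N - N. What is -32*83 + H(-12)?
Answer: -2656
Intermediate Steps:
H(N) = 0
-32*83 + H(-12) = -32*83 + 0 = -2656 + 0 = -2656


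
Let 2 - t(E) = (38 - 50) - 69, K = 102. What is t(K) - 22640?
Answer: -22557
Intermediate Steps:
t(E) = 83 (t(E) = 2 - ((38 - 50) - 69) = 2 - (-12 - 69) = 2 - 1*(-81) = 2 + 81 = 83)
t(K) - 22640 = 83 - 22640 = -22557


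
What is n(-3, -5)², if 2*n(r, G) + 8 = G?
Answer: 169/4 ≈ 42.250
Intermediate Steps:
n(r, G) = -4 + G/2
n(-3, -5)² = (-4 + (½)*(-5))² = (-4 - 5/2)² = (-13/2)² = 169/4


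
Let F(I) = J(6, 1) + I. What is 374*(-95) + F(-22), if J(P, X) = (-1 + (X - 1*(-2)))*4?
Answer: -35544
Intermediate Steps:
J(P, X) = 4 + 4*X (J(P, X) = (-1 + (X + 2))*4 = (-1 + (2 + X))*4 = (1 + X)*4 = 4 + 4*X)
F(I) = 8 + I (F(I) = (4 + 4*1) + I = (4 + 4) + I = 8 + I)
374*(-95) + F(-22) = 374*(-95) + (8 - 22) = -35530 - 14 = -35544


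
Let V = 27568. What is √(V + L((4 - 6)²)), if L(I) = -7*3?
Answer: 13*√163 ≈ 165.97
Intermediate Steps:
L(I) = -21
√(V + L((4 - 6)²)) = √(27568 - 21) = √27547 = 13*√163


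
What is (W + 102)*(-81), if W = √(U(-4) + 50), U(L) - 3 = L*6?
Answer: -8262 - 81*√29 ≈ -8698.2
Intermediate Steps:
U(L) = 3 + 6*L (U(L) = 3 + L*6 = 3 + 6*L)
W = √29 (W = √((3 + 6*(-4)) + 50) = √((3 - 24) + 50) = √(-21 + 50) = √29 ≈ 5.3852)
(W + 102)*(-81) = (√29 + 102)*(-81) = (102 + √29)*(-81) = -8262 - 81*√29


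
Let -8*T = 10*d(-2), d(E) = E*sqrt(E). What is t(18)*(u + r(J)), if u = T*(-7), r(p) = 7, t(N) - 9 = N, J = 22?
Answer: 189 - 945*I*sqrt(2)/2 ≈ 189.0 - 668.22*I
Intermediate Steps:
t(N) = 9 + N
d(E) = E**(3/2)
T = 5*I*sqrt(2)/2 (T = -5*(-2)**(3/2)/4 = -5*(-2*I*sqrt(2))/4 = -(-5)*I*sqrt(2)/2 = 5*I*sqrt(2)/2 ≈ 3.5355*I)
u = -35*I*sqrt(2)/2 (u = (5*I*sqrt(2)/2)*(-7) = -35*I*sqrt(2)/2 ≈ -24.749*I)
t(18)*(u + r(J)) = (9 + 18)*(-35*I*sqrt(2)/2 + 7) = 27*(7 - 35*I*sqrt(2)/2) = 189 - 945*I*sqrt(2)/2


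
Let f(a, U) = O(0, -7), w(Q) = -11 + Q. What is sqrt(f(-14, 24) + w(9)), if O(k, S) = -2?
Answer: 2*I ≈ 2.0*I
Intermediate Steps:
f(a, U) = -2
sqrt(f(-14, 24) + w(9)) = sqrt(-2 + (-11 + 9)) = sqrt(-2 - 2) = sqrt(-4) = 2*I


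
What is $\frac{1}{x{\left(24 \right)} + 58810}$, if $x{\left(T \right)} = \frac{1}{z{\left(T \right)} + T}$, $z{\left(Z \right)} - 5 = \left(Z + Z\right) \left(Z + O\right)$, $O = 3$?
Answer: $\frac{1325}{77923251} \approx 1.7004 \cdot 10^{-5}$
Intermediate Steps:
$z{\left(Z \right)} = 5 + 2 Z \left(3 + Z\right)$ ($z{\left(Z \right)} = 5 + \left(Z + Z\right) \left(Z + 3\right) = 5 + 2 Z \left(3 + Z\right)$)
$x{\left(T \right)} = \frac{1}{5 + 2 T^{2} + 7 T}$ ($x{\left(T \right)} = \frac{1}{\left(5 + 2 T^{2} + 6 T\right) + T} = \frac{1}{5 + 2 T^{2} + 7 T}$)
$\frac{1}{x{\left(24 \right)} + 58810} = \frac{1}{\frac{1}{5 + 2 \cdot 24^{2} + 7 \cdot 24} + 58810} = \frac{1}{\frac{1}{5 + 2 \cdot 576 + 168} + 58810} = \frac{1}{\frac{1}{5 + 1152 + 168} + 58810} = \frac{1}{\frac{1}{1325} + 58810} = \frac{1}{\frac{77923251}{1325}} = \frac{1325}{77923251}$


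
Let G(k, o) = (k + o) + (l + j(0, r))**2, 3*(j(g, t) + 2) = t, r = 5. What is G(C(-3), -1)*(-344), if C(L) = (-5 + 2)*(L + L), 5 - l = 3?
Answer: -61232/9 ≈ -6803.6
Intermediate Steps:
l = 2 (l = 5 - 1*3 = 5 - 3 = 2)
j(g, t) = -2 + t/3
C(L) = -6*L
G(k, o) = 25/9 + k + o (G(k, o) = (k + o) + (2 + (-2 + (1/3)*5))**2 = (k + o) + (2 + (-2 + 5/3))**2 = (k + o) + (2 - 1/3)**2 = (k + o) + (5/3)**2 = (k + o) + 25/9 = 25/9 + k + o)
G(C(-3), -1)*(-344) = (25/9 - 6*(-3) - 1)*(-344) = (25/9 + 18 - 1)*(-344) = (178/9)*(-344) = -61232/9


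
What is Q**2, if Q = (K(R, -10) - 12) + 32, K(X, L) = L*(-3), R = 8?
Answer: 2500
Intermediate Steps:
K(X, L) = -3*L
Q = 50 (Q = (-3*(-10) - 12) + 32 = (30 - 12) + 32 = 18 + 32 = 50)
Q**2 = 50**2 = 2500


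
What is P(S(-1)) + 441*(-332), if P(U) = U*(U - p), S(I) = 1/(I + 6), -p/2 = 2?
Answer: -3660279/25 ≈ -1.4641e+5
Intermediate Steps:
p = -4 (p = -2*2 = -4)
S(I) = 1/(6 + I)
P(U) = U*(4 + U) (P(U) = U*(U - 1*(-4)) = U*(U + 4) = U*(4 + U))
P(S(-1)) + 441*(-332) = (4 + 1/(6 - 1))/(6 - 1) + 441*(-332) = (4 + 1/5)/5 - 146412 = (4 + ⅕)/5 - 146412 = (⅕)*(21/5) - 146412 = 21/25 - 146412 = -3660279/25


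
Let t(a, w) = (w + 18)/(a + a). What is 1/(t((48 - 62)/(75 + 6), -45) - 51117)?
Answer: -28/1429089 ≈ -1.9593e-5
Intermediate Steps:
t(a, w) = (18 + w)/(2*a) (t(a, w) = (18 + w)/((2*a)) = (18 + w)*(1/(2*a)) = (18 + w)/(2*a))
1/(t((48 - 62)/(75 + 6), -45) - 51117) = 1/((18 - 45)/(2*(((48 - 62)/(75 + 6)))) - 51117) = 1/((½)*(-27)/(-14/81) - 51117) = 1/((½)*(-81/14)*(-27) - 51117) = 1/(2187/28 - 51117) = 1/(-1429089/28) = -28/1429089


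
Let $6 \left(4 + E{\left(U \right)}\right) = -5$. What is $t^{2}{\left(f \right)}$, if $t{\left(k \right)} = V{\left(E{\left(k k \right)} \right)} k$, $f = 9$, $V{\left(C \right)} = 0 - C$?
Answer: $\frac{7569}{4} \approx 1892.3$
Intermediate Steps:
$E{\left(U \right)} = - \frac{29}{6}$ ($E{\left(U \right)} = -4 + \frac{1}{6} \left(-5\right) = -4 - \frac{5}{6} = - \frac{29}{6}$)
$V{\left(C \right)} = - C$
$t{\left(k \right)} = \frac{29 k}{6}$ ($t{\left(k \right)} = \left(-1\right) \left(- \frac{29}{6}\right) k = \frac{29 k}{6}$)
$t^{2}{\left(f \right)} = \left(\frac{29}{6} \cdot 9\right)^{2} = \left(\frac{87}{2}\right)^{2} = \frac{7569}{4}$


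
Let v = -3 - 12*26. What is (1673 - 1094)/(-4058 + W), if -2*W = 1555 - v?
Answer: -579/4993 ≈ -0.11596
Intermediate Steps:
v = -315 (v = -3 - 312 = -315)
W = -935 (W = -(1555 - 1*(-315))/2 = -(1555 + 315)/2 = -½*1870 = -935)
(1673 - 1094)/(-4058 + W) = (1673 - 1094)/(-4058 - 935) = 579/(-4993) = 579*(-1/4993) = -579/4993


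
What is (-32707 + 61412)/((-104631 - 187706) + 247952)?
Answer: -5741/8877 ≈ -0.64673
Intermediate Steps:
(-32707 + 61412)/((-104631 - 187706) + 247952) = 28705/(-292337 + 247952) = 28705/(-44385) = 28705*(-1/44385) = -5741/8877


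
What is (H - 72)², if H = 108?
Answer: 1296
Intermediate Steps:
(H - 72)² = (108 - 72)² = 36² = 1296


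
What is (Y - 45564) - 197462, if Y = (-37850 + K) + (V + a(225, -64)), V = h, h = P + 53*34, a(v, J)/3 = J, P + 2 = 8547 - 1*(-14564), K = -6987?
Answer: -263144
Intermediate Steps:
P = 23109 (P = -2 + (8547 - 1*(-14564)) = -2 + (8547 + 14564) = -2 + 23111 = 23109)
a(v, J) = 3*J
h = 24911 (h = 23109 + 53*34 = 23109 + 1802 = 24911)
V = 24911
Y = -20118 (Y = (-37850 - 6987) + (24911 + 3*(-64)) = -44837 + (24911 - 192) = -44837 + 24719 = -20118)
(Y - 45564) - 197462 = (-20118 - 45564) - 197462 = -65682 - 197462 = -263144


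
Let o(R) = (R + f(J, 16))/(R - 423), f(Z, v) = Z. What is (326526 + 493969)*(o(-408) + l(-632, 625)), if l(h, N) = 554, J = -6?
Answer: 126024750020/277 ≈ 4.5496e+8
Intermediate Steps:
o(R) = (-6 + R)/(-423 + R) (o(R) = (R - 6)/(R - 423) = (-6 + R)/(-423 + R))
(326526 + 493969)*(o(-408) + l(-632, 625)) = (326526 + 493969)*((-6 - 408)/(-423 - 408) + 554) = 820495*(-414/(-831) + 554) = 820495*(-1/831*(-414) + 554) = 820495*(138/277 + 554) = 820495*(153596/277) = 126024750020/277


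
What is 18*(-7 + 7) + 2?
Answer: 2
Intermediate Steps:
18*(-7 + 7) + 2 = 18*0 + 2 = 0 + 2 = 2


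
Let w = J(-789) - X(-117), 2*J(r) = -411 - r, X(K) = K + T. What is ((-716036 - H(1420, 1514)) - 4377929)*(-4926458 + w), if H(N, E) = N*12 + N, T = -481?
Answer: 25182123562175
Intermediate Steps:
H(N, E) = 13*N (H(N, E) = 12*N + N = 13*N)
X(K) = -481 + K (X(K) = K - 481 = -481 + K)
J(r) = -411/2 - r/2 (J(r) = (-411 - r)/2 = -411/2 - r/2)
w = 787 (w = (-411/2 - ½*(-789)) - (-481 - 117) = (-411/2 + 789/2) - 1*(-598) = 189 + 598 = 787)
((-716036 - H(1420, 1514)) - 4377929)*(-4926458 + w) = ((-716036 - 13*1420) - 4377929)*(-4926458 + 787) = ((-716036 - 1*18460) - 4377929)*(-4925671) = ((-716036 - 18460) - 4377929)*(-4925671) = (-734496 - 4377929)*(-4925671) = -5112425*(-4925671) = 25182123562175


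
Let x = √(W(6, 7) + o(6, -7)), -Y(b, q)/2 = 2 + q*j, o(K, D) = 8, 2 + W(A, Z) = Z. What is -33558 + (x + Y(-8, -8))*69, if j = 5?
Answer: -28314 + 69*√13 ≈ -28065.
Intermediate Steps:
W(A, Z) = -2 + Z
Y(b, q) = -4 - 10*q (Y(b, q) = -2*(2 + q*5) = -2*(2 + 5*q) = -4 - 10*q)
x = √13 (x = √((-2 + 7) + 8) = √(5 + 8) = √13 ≈ 3.6056)
-33558 + (x + Y(-8, -8))*69 = -33558 + (√13 + (-4 - 10*(-8)))*69 = -33558 + (√13 + (-4 + 80))*69 = -33558 + (√13 + 76)*69 = -33558 + (76 + √13)*69 = -33558 + (5244 + 69*√13) = -28314 + 69*√13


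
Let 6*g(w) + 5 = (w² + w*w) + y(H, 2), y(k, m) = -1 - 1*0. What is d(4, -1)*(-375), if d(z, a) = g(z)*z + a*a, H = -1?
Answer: -6875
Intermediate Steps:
y(k, m) = -1 (y(k, m) = -1 + 0 = -1)
g(w) = -1 + w²/3 (g(w) = -⅚ + ((w² + w*w) - 1)/6 = -⅚ + ((w² + w²) - 1)/6 = -⅚ + (2*w² - 1)/6 = -⅚ + (-1 + 2*w²)/6 = -⅚ + (-⅙ + w²/3) = -1 + w²/3)
d(z, a) = a² + z*(-1 + z²/3) (d(z, a) = (-1 + z²/3)*z + a*a = z*(-1 + z²/3) + a² = a² + z*(-1 + z²/3))
d(4, -1)*(-375) = ((-1)² - 1*4 + (⅓)*4³)*(-375) = (1 - 4 + (⅓)*64)*(-375) = (1 - 4 + 64/3)*(-375) = (55/3)*(-375) = -6875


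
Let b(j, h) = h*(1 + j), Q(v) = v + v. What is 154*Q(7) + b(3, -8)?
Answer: 2124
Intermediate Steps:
Q(v) = 2*v
154*Q(7) + b(3, -8) = 154*(2*7) - 8*(1 + 3) = 154*14 - 8*4 = 2156 - 32 = 2124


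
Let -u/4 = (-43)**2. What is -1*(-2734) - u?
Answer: 10130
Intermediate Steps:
u = -7396 (u = -4*(-43)**2 = -4*1849 = -7396)
-1*(-2734) - u = -1*(-2734) - 1*(-7396) = 2734 + 7396 = 10130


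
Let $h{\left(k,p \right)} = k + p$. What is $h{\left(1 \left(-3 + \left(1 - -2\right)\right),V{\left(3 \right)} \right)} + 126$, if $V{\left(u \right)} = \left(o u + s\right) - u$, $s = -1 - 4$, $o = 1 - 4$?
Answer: $109$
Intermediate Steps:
$o = -3$
$s = -5$ ($s = -1 - 4 = -5$)
$V{\left(u \right)} = -5 - 4 u$ ($V{\left(u \right)} = \left(- 3 u - 5\right) - u = \left(-5 - 3 u\right) - u = -5 - 4 u$)
$h{\left(1 \left(-3 + \left(1 - -2\right)\right),V{\left(3 \right)} \right)} + 126 = \left(1 \left(-3 + \left(1 - -2\right)\right) - 17\right) + 126 = \left(1 \left(-3 + \left(1 + 2\right)\right) - 17\right) + 126 = \left(1 \left(-3 + 3\right) - 17\right) + 126 = \left(1 \cdot 0 - 17\right) + 126 = \left(0 - 17\right) + 126 = -17 + 126 = 109$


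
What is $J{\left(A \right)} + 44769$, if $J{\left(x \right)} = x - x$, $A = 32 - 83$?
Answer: $44769$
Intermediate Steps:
$A = -51$
$J{\left(x \right)} = 0$
$J{\left(A \right)} + 44769 = 0 + 44769 = 44769$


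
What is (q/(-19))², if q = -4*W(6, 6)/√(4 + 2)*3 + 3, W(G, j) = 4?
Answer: 393/361 - 48*√6/361 ≈ 0.76295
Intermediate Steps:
q = 3 - 8*√6 (q = -4*4/√(4 + 2)*3 + 3 = -4*2*√6/3*3 + 3 = -8*√6/3*3 + 3 = -8*√6 + 3 = 3 - 8*√6 ≈ -16.596)
(q/(-19))² = ((3 - 8*√6)/(-19))² = ((3 - 8*√6)*(-1/19))² = (-3/19 + 8*√6/19)²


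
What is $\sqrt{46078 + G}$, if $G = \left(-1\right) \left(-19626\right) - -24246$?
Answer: $5 \sqrt{3598} \approx 299.92$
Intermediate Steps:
$G = 43872$ ($G = 19626 + 24246 = 43872$)
$\sqrt{46078 + G} = \sqrt{46078 + 43872} = \sqrt{89950} = 5 \sqrt{3598}$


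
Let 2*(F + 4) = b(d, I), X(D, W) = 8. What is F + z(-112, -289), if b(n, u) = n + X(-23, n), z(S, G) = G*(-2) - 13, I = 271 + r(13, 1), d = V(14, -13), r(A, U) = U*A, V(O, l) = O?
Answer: 572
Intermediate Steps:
r(A, U) = A*U
d = 14
I = 284 (I = 271 + 13*1 = 271 + 13 = 284)
z(S, G) = -13 - 2*G (z(S, G) = -2*G - 13 = -13 - 2*G)
b(n, u) = 8 + n (b(n, u) = n + 8 = 8 + n)
F = 7 (F = -4 + (8 + 14)/2 = -4 + (1/2)*22 = -4 + 11 = 7)
F + z(-112, -289) = 7 + (-13 - 2*(-289)) = 7 + (-13 + 578) = 7 + 565 = 572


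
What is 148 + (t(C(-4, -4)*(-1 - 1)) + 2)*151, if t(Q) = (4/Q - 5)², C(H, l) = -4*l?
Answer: 282631/64 ≈ 4416.1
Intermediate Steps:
t(Q) = (-5 + 4/Q)²
148 + (t(C(-4, -4)*(-1 - 1)) + 2)*151 = 148 + ((-4 + 5*((-4*(-4))*(-1 - 1)))²/((-4*(-4))*(-1 - 1))² + 2)*151 = 148 + ((-4 + 5*(16*(-2)))²/(16*(-2))² + 2)*151 = 148 + ((-4 + 5*(-32))²/(-32)² + 2)*151 = 148 + ((-4 - 160)²/1024 + 2)*151 = 148 + ((1/1024)*(-164)² + 2)*151 = 148 + ((1/1024)*26896 + 2)*151 = 148 + (1681/64 + 2)*151 = 148 + (1809/64)*151 = 148 + 273159/64 = 282631/64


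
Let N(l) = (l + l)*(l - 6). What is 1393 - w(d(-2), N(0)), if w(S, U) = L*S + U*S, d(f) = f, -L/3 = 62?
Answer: 1021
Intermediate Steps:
L = -186 (L = -3*62 = -186)
N(l) = 2*l*(-6 + l) (N(l) = (2*l)*(-6 + l) = 2*l*(-6 + l))
w(S, U) = -186*S + S*U (w(S, U) = -186*S + U*S = -186*S + S*U)
1393 - w(d(-2), N(0)) = 1393 - (-2)*(-186 + 2*0*(-6 + 0)) = 1393 - (-2)*(-186 + 2*0*(-6)) = 1393 - (-2)*(-186 + 0) = 1393 - (-2)*(-186) = 1393 - 1*372 = 1393 - 372 = 1021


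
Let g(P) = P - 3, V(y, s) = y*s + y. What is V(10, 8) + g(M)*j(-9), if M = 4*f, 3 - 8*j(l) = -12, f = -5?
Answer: 375/8 ≈ 46.875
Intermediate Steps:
j(l) = 15/8 (j(l) = 3/8 - ⅛*(-12) = 3/8 + 3/2 = 15/8)
V(y, s) = y + s*y (V(y, s) = s*y + y = y + s*y)
M = -20 (M = 4*(-5) = -20)
g(P) = -3 + P
V(10, 8) + g(M)*j(-9) = 10*(1 + 8) + (-3 - 20)*(15/8) = 10*9 - 23*15/8 = 90 - 345/8 = 375/8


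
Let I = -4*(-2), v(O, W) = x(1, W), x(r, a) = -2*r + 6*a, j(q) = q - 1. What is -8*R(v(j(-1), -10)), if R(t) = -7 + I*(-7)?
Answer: 504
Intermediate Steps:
j(q) = -1 + q
v(O, W) = -2 + 6*W (v(O, W) = -2*1 + 6*W = -2 + 6*W)
I = 8
R(t) = -63 (R(t) = -7 + 8*(-7) = -7 - 56 = -63)
-8*R(v(j(-1), -10)) = -8*(-63) = 504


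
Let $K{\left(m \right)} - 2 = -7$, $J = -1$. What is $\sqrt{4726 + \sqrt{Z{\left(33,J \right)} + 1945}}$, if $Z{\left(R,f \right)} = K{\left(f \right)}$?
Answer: $\sqrt{4726 + 2 \sqrt{485}} \approx 69.066$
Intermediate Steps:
$K{\left(m \right)} = -5$ ($K{\left(m \right)} = 2 - 7 = -5$)
$Z{\left(R,f \right)} = -5$
$\sqrt{4726 + \sqrt{Z{\left(33,J \right)} + 1945}} = \sqrt{4726 + \sqrt{-5 + 1945}} = \sqrt{4726 + \sqrt{1940}} = \sqrt{4726 + 2 \sqrt{485}}$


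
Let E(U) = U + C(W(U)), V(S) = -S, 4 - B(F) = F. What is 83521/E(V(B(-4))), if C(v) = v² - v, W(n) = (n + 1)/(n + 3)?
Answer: -2088025/186 ≈ -11226.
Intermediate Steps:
B(F) = 4 - F
W(n) = (1 + n)/(3 + n)
E(U) = U + (1 + U)*(-1 + (1 + U)/(3 + U))/(3 + U) (E(U) = U + ((1 + U)/(3 + U))*(-1 + (1 + U)/(3 + U)) = U + (1 + U)*(-1 + (1 + U)/(3 + U))/(3 + U))
83521/E(V(B(-4))) = 83521/(((-2 - (-2)*(4 - 1*(-4)) + (-(4 - 1*(-4)))*(3 - (4 - 1*(-4)))²)/(3 - (4 - 1*(-4)))²)) = 83521/(((-2 - (-2)*(4 + 4) + (-(4 + 4))*(3 - (4 + 4))²)/(3 - (4 + 4))²)) = 83521/(((-2 - (-2)*8 + (-1*8)*(3 - 1*8)²)/(3 - 1*8)²)) = 83521/(((-2 - 2*(-8) - 8*(3 - 8)²)/(3 - 8)²)) = 83521/(((-2 + 16 - 8*(-5)²)/(-5)²)) = 83521/(((-2 + 16 - 8*25)/25)) = 83521/(((-2 + 16 - 200)/25)) = 83521/(((1/25)*(-186))) = 83521/(-186/25) = 83521*(-25/186) = -2088025/186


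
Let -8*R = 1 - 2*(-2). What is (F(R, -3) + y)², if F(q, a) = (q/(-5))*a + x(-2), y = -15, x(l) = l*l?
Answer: 8281/64 ≈ 129.39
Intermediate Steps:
x(l) = l²
R = -5/8 (R = -(1 - 2*(-2))/8 = -(1 + 4)/8 = -⅛*5 = -5/8 ≈ -0.62500)
F(q, a) = 4 - a*q/5 (F(q, a) = (q/(-5))*a + (-2)² = (-q/5)*a + 4 = -a*q/5 + 4 = 4 - a*q/5)
(F(R, -3) + y)² = ((4 - ⅕*(-3)*(-5/8)) - 15)² = ((4 - 3/8) - 15)² = (29/8 - 15)² = (-91/8)² = 8281/64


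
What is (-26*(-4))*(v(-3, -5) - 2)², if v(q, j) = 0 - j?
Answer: 936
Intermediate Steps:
v(q, j) = -j
(-26*(-4))*(v(-3, -5) - 2)² = (-26*(-4))*(-1*(-5) - 2)² = 104*(5 - 2)² = 104*3² = 104*9 = 936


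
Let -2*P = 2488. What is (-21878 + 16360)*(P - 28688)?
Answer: 165164776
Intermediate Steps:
P = -1244 (P = -½*2488 = -1244)
(-21878 + 16360)*(P - 28688) = (-21878 + 16360)*(-1244 - 28688) = -5518*(-29932) = 165164776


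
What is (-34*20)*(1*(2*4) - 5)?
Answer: -2040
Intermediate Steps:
(-34*20)*(1*(2*4) - 5) = -680*(1*8 - 5) = -680*(8 - 5) = -680*3 = -2040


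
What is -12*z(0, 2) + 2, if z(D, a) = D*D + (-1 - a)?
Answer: 38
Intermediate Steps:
z(D, a) = -1 + D² - a (z(D, a) = D² + (-1 - a) = -1 + D² - a)
-12*z(0, 2) + 2 = -12*(-1 + 0² - 1*2) + 2 = -12*(-1 + 0 - 2) + 2 = -12*(-3) + 2 = 36 + 2 = 38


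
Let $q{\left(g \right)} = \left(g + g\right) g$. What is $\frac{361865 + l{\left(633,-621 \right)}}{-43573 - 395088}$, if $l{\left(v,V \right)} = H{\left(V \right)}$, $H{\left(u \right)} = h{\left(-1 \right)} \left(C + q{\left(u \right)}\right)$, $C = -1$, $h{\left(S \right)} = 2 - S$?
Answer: $- \frac{2675708}{438661} \approx -6.0997$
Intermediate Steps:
$q{\left(g \right)} = 2 g^{2}$ ($q{\left(g \right)} = 2 g g = 2 g^{2}$)
$H{\left(u \right)} = -3 + 6 u^{2}$ ($H{\left(u \right)} = \left(2 - -1\right) \left(-1 + 2 u^{2}\right) = \left(2 + 1\right) \left(-1 + 2 u^{2}\right) = 3 \left(-1 + 2 u^{2}\right) = -3 + 6 u^{2}$)
$l{\left(v,V \right)} = -3 + 6 V^{2}$
$\frac{361865 + l{\left(633,-621 \right)}}{-43573 - 395088} = \frac{361865 - \left(3 - 6 \left(-621\right)^{2}\right)}{-43573 - 395088} = \frac{361865 + \left(-3 + 6 \cdot 385641\right)}{-438661} = \left(361865 + \left(-3 + 2313846\right)\right) \left(- \frac{1}{438661}\right) = \left(361865 + 2313843\right) \left(- \frac{1}{438661}\right) = 2675708 \left(- \frac{1}{438661}\right) = - \frac{2675708}{438661}$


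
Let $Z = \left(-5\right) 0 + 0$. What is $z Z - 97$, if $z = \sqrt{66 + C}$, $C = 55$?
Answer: $-97$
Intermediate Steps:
$z = 11$ ($z = \sqrt{66 + 55} = \sqrt{121} = 11$)
$Z = 0$ ($Z = 0 + 0 = 0$)
$z Z - 97 = 11 \cdot 0 - 97 = 0 - 97 = -97$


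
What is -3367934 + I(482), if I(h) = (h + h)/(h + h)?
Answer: -3367933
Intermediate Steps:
I(h) = 1 (I(h) = (2*h)/((2*h)) = (2*h)*(1/(2*h)) = 1)
-3367934 + I(482) = -3367934 + 1 = -3367933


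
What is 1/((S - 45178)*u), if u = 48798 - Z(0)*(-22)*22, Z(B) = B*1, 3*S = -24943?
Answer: -1/2610318882 ≈ -3.8309e-10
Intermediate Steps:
S = -24943/3 (S = (⅓)*(-24943) = -24943/3 ≈ -8314.3)
Z(B) = B
u = 48798 (u = 48798 - 0*(-22)*22 = 48798 - 0*22 = 48798 - 1*0 = 48798 + 0 = 48798)
1/((S - 45178)*u) = 1/(-24943/3 - 45178*48798) = (1/48798)/(-160477/3) = -3/160477*1/48798 = -1/2610318882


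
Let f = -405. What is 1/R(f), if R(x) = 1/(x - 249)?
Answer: -654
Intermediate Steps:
R(x) = 1/(-249 + x)
1/R(f) = 1/(1/(-249 - 405)) = 1/(1/(-654)) = 1/(-1/654) = -654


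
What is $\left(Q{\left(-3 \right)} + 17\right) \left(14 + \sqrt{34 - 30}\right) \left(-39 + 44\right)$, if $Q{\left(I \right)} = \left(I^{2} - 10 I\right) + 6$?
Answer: $4960$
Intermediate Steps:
$Q{\left(I \right)} = 6 + I^{2} - 10 I$
$\left(Q{\left(-3 \right)} + 17\right) \left(14 + \sqrt{34 - 30}\right) \left(-39 + 44\right) = \left(\left(6 + \left(-3\right)^{2} - -30\right) + 17\right) \left(14 + \sqrt{34 - 30}\right) \left(-39 + 44\right) = \left(\left(6 + 9 + 30\right) + 17\right) \left(14 + \sqrt{4}\right) 5 = \left(45 + 17\right) \left(14 + 2\right) 5 = 62 \cdot 16 \cdot 5 = 62 \cdot 80 = 4960$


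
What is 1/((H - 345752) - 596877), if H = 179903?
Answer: -1/762726 ≈ -1.3111e-6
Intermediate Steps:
1/((H - 345752) - 596877) = 1/((179903 - 345752) - 596877) = 1/(-165849 - 596877) = 1/(-762726) = -1/762726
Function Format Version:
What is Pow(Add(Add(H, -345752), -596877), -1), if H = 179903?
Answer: Rational(-1, 762726) ≈ -1.3111e-6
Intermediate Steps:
Pow(Add(Add(H, -345752), -596877), -1) = Pow(Add(Add(179903, -345752), -596877), -1) = Pow(Add(-165849, -596877), -1) = Pow(-762726, -1) = Rational(-1, 762726)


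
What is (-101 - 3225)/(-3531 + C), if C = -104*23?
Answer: 3326/5923 ≈ 0.56154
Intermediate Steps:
C = -2392
(-101 - 3225)/(-3531 + C) = (-101 - 3225)/(-3531 - 2392) = -3326/(-5923) = -3326*(-1/5923) = 3326/5923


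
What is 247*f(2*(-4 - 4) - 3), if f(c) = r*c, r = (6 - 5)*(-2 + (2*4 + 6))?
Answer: -56316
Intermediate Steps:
r = 12 (r = 1*(-2 + (8 + 6)) = 1*(-2 + 14) = 1*12 = 12)
f(c) = 12*c
247*f(2*(-4 - 4) - 3) = 247*(12*(2*(-4 - 4) - 3)) = 247*(12*(2*(-8) - 3)) = 247*(12*(-16 - 3)) = 247*(12*(-19)) = 247*(-228) = -56316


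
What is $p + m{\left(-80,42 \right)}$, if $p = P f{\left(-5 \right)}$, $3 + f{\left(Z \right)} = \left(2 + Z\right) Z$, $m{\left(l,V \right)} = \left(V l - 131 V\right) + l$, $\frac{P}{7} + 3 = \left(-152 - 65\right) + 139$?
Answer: $-15746$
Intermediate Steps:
$P = -567$ ($P = -21 + 7 \left(\left(-152 - 65\right) + 139\right) = -21 + 7 \left(-217 + 139\right) = -21 + 7 \left(-78\right) = -21 - 546 = -567$)
$m{\left(l,V \right)} = l - 131 V + V l$ ($m{\left(l,V \right)} = \left(- 131 V + V l\right) + l = l - 131 V + V l$)
$f{\left(Z \right)} = -3 + Z \left(2 + Z\right)$ ($f{\left(Z \right)} = -3 + \left(2 + Z\right) Z = -3 + Z \left(2 + Z\right)$)
$p = -6804$ ($p = - 567 \left(-3 + \left(-5\right)^{2} + 2 \left(-5\right)\right) = - 567 \left(-3 + 25 - 10\right) = \left(-567\right) 12 = -6804$)
$p + m{\left(-80,42 \right)} = -6804 - 8942 = -15746$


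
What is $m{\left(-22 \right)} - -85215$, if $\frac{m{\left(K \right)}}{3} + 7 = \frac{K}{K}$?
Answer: $85197$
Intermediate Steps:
$m{\left(K \right)} = -18$ ($m{\left(K \right)} = -21 + 3 \frac{K}{K} = -21 + 3 \cdot 1 = -21 + 3 = -18$)
$m{\left(-22 \right)} - -85215 = -18 - -85215 = -18 + 85215 = 85197$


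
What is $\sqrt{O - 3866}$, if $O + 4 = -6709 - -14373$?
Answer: $\sqrt{3794} \approx 61.595$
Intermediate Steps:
$O = 7660$ ($O = -4 - -7664 = -4 + \left(-6709 + 14373\right) = -4 + 7664 = 7660$)
$\sqrt{O - 3866} = \sqrt{7660 - 3866} = \sqrt{3794}$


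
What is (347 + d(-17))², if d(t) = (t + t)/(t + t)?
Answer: 121104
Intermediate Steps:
d(t) = 1 (d(t) = (2*t)/((2*t)) = (2*t)*(1/(2*t)) = 1)
(347 + d(-17))² = (347 + 1)² = 348² = 121104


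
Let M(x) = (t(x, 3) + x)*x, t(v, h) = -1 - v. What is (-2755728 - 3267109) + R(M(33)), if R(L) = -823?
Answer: -6023660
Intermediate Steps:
M(x) = -x (M(x) = ((-1 - x) + x)*x = -x)
(-2755728 - 3267109) + R(M(33)) = (-2755728 - 3267109) - 823 = -6022837 - 823 = -6023660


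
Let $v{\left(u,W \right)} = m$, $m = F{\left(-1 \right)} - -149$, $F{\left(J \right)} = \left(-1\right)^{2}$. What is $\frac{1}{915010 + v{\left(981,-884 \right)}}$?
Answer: $\frac{1}{915160} \approx 1.0927 \cdot 10^{-6}$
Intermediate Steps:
$F{\left(J \right)} = 1$
$m = 150$ ($m = 1 - -149 = 1 + 149 = 150$)
$v{\left(u,W \right)} = 150$
$\frac{1}{915010 + v{\left(981,-884 \right)}} = \frac{1}{915010 + 150} = \frac{1}{915160}$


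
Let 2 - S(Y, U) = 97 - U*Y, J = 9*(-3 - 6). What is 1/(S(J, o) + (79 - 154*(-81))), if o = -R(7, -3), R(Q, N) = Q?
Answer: 1/13025 ≈ 7.6775e-5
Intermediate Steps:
J = -81 (J = 9*(-9) = -81)
o = -7 (o = -1*7 = -7)
S(Y, U) = -95 + U*Y (S(Y, U) = 2 - (97 - U*Y) = 2 + (-97 + U*Y) = -95 + U*Y)
1/(S(J, o) + (79 - 154*(-81))) = 1/((-95 - 7*(-81)) + (79 - 154*(-81))) = 1/((-95 + 567) + (79 + 12474)) = 1/(472 + 12553) = 1/13025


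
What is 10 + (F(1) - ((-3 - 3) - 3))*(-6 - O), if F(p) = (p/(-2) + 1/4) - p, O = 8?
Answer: -197/2 ≈ -98.500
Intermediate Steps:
F(p) = ¼ - 3*p/2 (F(p) = (p*(-½) + 1*(¼)) - p = (-p/2 + ¼) - p = (¼ - p/2) - p = ¼ - 3*p/2)
10 + (F(1) - ((-3 - 3) - 3))*(-6 - O) = 10 + ((¼ - 3/2*1) - ((-3 - 3) - 3))*(-6 - 1*8) = 10 + ((¼ - 3/2) - (-6 - 3))*(-6 - 8) = 10 + (-5/4 - 1*(-9))*(-14) = 10 + (-5/4 + 9)*(-14) = 10 + (31/4)*(-14) = 10 - 217/2 = -197/2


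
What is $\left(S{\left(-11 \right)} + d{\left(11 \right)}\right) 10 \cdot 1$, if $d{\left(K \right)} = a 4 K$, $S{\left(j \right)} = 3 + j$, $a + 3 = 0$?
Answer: $-1400$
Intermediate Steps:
$a = -3$ ($a = -3 + 0 = -3$)
$d{\left(K \right)} = - 12 K$ ($d{\left(K \right)} = \left(-3\right) 4 K = - 12 K$)
$\left(S{\left(-11 \right)} + d{\left(11 \right)}\right) 10 \cdot 1 = \left(\left(3 - 11\right) - 132\right) 10 \cdot 1 = \left(-8 - 132\right) 10 = \left(-140\right) 10 = -1400$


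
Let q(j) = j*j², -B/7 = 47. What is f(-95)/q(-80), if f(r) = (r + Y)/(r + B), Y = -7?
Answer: -51/108544000 ≈ -4.6986e-7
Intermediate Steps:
B = -329 (B = -7*47 = -329)
q(j) = j³
f(r) = (-7 + r)/(-329 + r) (f(r) = (r - 7)/(r - 329) = (-7 + r)/(-329 + r))
f(-95)/q(-80) = ((-7 - 95)/(-329 - 95))/((-80)³) = (-102/(-424))/(-512000) = -1/424*(-102)*(-1/512000) = (51/212)*(-1/512000) = -51/108544000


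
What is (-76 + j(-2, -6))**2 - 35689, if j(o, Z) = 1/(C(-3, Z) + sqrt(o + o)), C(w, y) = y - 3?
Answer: -216005068/7225 + 25876*I/7225 ≈ -29897.0 + 3.5815*I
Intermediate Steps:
C(w, y) = -3 + y
j(o, Z) = 1/(-3 + Z + sqrt(2)*sqrt(o)) (j(o, Z) = 1/((-3 + Z) + sqrt(o + o)) = 1/((-3 + Z) + sqrt(2*o)) = 1/((-3 + Z) + sqrt(2)*sqrt(o)) = 1/(-3 + Z + sqrt(2)*sqrt(o)))
(-76 + j(-2, -6))**2 - 35689 = (-76 + 1/(-3 - 6 + sqrt(2)*sqrt(-2)))**2 - 35689 = (-76 + 1/(-3 - 6 + sqrt(2)*(I*sqrt(2))))**2 - 35689 = (-76 + 1/(-3 - 6 + 2*I))**2 - 35689 = (-76 + 1/(-9 + 2*I))**2 - 35689 = (-76 + (-9 - 2*I)/85)**2 - 35689 = -35689 + (-76 + (-9 - 2*I)/85)**2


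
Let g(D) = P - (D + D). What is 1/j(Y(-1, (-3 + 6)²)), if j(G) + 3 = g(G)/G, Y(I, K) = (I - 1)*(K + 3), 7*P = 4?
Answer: -42/211 ≈ -0.19905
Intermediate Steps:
P = 4/7 (P = (⅐)*4 = 4/7 ≈ 0.57143)
g(D) = 4/7 - 2*D (g(D) = 4/7 - (D + D) = 4/7 - 2*D)
Y(I, K) = (-1 + I)*(3 + K)
j(G) = -3 + (4/7 - 2*G)/G
1/j(Y(-1, (-3 + 6)²)) = 1/(-5 + 4/(7*(-3 - (-3 + 6)² + 3*(-1) - (-3 + 6)²))) = 1/(-5 + 4/(7*(-3 - 1*3² - 3 - 1*3²))) = 1/(-5 + 4/(7*(-3 - 1*9 - 3 - 1*9))) = 1/(-5 + 4/(7*(-3 - 9 - 3 - 9))) = 1/(-5 + (4/7)/(-24)) = 1/(-5 + (4/7)*(-1/24)) = 1/(-5 - 1/42) = 1/(-211/42) = -42/211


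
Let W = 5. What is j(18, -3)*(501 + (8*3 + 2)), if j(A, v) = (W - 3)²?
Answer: 2108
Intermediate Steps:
j(A, v) = 4 (j(A, v) = (5 - 3)² = 2² = 4)
j(18, -3)*(501 + (8*3 + 2)) = 4*(501 + (8*3 + 2)) = 4*(501 + (24 + 2)) = 4*(501 + 26) = 4*527 = 2108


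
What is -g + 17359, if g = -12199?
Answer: 29558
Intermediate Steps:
-g + 17359 = -1*(-12199) + 17359 = 12199 + 17359 = 29558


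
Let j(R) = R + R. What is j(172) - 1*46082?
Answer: -45738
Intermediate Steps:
j(R) = 2*R
j(172) - 1*46082 = 2*172 - 1*46082 = 344 - 46082 = -45738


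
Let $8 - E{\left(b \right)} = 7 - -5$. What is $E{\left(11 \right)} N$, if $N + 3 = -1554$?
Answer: $6228$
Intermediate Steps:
$N = -1557$ ($N = -3 - 1554 = -1557$)
$E{\left(b \right)} = -4$ ($E{\left(b \right)} = 8 - \left(7 - -5\right) = 8 - \left(7 + 5\right) = 8 - 12 = -4$)
$E{\left(11 \right)} N = \left(-4\right) \left(-1557\right) = 6228$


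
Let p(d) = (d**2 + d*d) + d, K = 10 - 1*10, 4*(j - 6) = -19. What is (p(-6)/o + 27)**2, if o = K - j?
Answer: 16641/25 ≈ 665.64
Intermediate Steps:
j = 5/4 (j = 6 + (1/4)*(-19) = 6 - 19/4 = 5/4 ≈ 1.2500)
K = 0 (K = 10 - 10 = 0)
p(d) = d + 2*d**2 (p(d) = (d**2 + d**2) + d = 2*d**2 + d = d + 2*d**2)
o = -5/4 (o = 0 - 1*5/4 = 0 - 5/4 = -5/4 ≈ -1.2500)
(p(-6)/o + 27)**2 = ((-6*(1 + 2*(-6)))/(-5/4) + 27)**2 = (-6*(1 - 12)*(-4/5) + 27)**2 = (-6*(-11)*(-4/5) + 27)**2 = (66*(-4/5) + 27)**2 = (-264/5 + 27)**2 = (-129/5)**2 = 16641/25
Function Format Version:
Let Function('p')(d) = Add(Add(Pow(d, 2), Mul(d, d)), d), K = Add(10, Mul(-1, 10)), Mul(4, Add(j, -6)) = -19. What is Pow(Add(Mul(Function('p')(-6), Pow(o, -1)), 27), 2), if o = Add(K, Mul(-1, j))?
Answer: Rational(16641, 25) ≈ 665.64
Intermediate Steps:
j = Rational(5, 4) (j = Add(6, Mul(Rational(1, 4), -19)) = Add(6, Rational(-19, 4)) = Rational(5, 4) ≈ 1.2500)
K = 0 (K = Add(10, -10) = 0)
Function('p')(d) = Add(d, Mul(2, Pow(d, 2))) (Function('p')(d) = Add(Add(Pow(d, 2), Pow(d, 2)), d) = Add(Mul(2, Pow(d, 2)), d) = Add(d, Mul(2, Pow(d, 2))))
o = Rational(-5, 4) (o = Add(0, Mul(-1, Rational(5, 4))) = Add(0, Rational(-5, 4)) = Rational(-5, 4) ≈ -1.2500)
Pow(Add(Mul(Function('p')(-6), Pow(o, -1)), 27), 2) = Pow(Add(Mul(Mul(-6, Add(1, Mul(2, -6))), Pow(Rational(-5, 4), -1)), 27), 2) = Pow(Add(Mul(Mul(-6, Add(1, -12)), Rational(-4, 5)), 27), 2) = Pow(Add(Mul(Mul(-6, -11), Rational(-4, 5)), 27), 2) = Pow(Add(Mul(66, Rational(-4, 5)), 27), 2) = Pow(Add(Rational(-264, 5), 27), 2) = Pow(Rational(-129, 5), 2) = Rational(16641, 25)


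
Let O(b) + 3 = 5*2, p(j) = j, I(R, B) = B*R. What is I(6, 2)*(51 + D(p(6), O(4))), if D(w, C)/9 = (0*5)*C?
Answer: 612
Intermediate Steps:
O(b) = 7 (O(b) = -3 + 5*2 = -3 + 10 = 7)
D(w, C) = 0 (D(w, C) = 9*((0*5)*C) = 9*(0*C) = 9*0 = 0)
I(6, 2)*(51 + D(p(6), O(4))) = (2*6)*(51 + 0) = 12*51 = 612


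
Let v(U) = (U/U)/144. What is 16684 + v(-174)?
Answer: 2402497/144 ≈ 16684.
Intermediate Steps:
v(U) = 1/144 (v(U) = 1*(1/144) = 1/144)
16684 + v(-174) = 16684 + 1/144 = 2402497/144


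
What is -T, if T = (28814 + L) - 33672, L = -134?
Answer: 4992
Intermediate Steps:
T = -4992 (T = (28814 - 134) - 33672 = 28680 - 33672 = -4992)
-T = -1*(-4992) = 4992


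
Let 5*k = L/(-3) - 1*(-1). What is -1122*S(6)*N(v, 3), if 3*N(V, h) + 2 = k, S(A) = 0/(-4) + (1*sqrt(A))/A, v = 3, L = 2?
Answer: 5423*sqrt(6)/45 ≈ 295.19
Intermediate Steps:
k = 1/15 (k = (2/(-3) - 1*(-1))/5 = (2*(-1/3) + 1)/5 = (-2/3 + 1)/5 = (1/5)*(1/3) = 1/15 ≈ 0.066667)
S(A) = 1/sqrt(A) (S(A) = 0*(-1/4) + sqrt(A)/A = 0 + 1/sqrt(A) = 1/sqrt(A))
N(V, h) = -29/45 (N(V, h) = -2/3 + (1/3)*(1/15) = -2/3 + 1/45 = -29/45)
-1122*S(6)*N(v, 3) = -1122*(-29)/(sqrt(6)*45) = -1122*sqrt(6)/6*(-29)/45 = -(-5423)*sqrt(6)/45 = 5423*sqrt(6)/45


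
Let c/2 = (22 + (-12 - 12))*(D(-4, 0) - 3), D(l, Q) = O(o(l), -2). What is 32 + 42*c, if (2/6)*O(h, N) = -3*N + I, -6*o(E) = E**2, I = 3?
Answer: -4000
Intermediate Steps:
o(E) = -E**2/6
O(h, N) = 9 - 9*N (O(h, N) = 3*(-3*N + 3) = 3*(3 - 3*N) = 9 - 9*N)
D(l, Q) = 27 (D(l, Q) = 9 - 9*(-2) = 9 + 18 = 27)
c = -96 (c = 2*((22 + (-12 - 12))*(27 - 3)) = 2*((22 - 24)*24) = 2*(-2*24) = 2*(-48) = -96)
32 + 42*c = 32 + 42*(-96) = 32 - 4032 = -4000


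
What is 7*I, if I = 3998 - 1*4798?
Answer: -5600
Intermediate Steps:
I = -800 (I = 3998 - 4798 = -800)
7*I = 7*(-800) = -5600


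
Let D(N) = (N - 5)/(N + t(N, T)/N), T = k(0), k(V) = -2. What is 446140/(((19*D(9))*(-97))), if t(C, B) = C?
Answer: -1115350/1843 ≈ -605.18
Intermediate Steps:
T = -2
D(N) = (-5 + N)/(1 + N) (D(N) = (N - 5)/(N + N/N) = (-5 + N)/(N + 1) = (-5 + N)/(1 + N))
446140/(((19*D(9))*(-97))) = 446140/(((19*((-5 + 9)/(1 + 9)))*(-97))) = 446140/(((19*(4/10))*(-97))) = 446140/(((19*((1/10)*4))*(-97))) = 446140/(((19*(2/5))*(-97))) = 446140/(((38/5)*(-97))) = 446140/(-3686/5) = 446140*(-5/3686) = -1115350/1843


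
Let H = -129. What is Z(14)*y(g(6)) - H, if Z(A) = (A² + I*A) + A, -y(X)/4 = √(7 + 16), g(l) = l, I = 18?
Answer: 129 - 1848*√23 ≈ -8733.7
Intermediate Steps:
y(X) = -4*√23 (y(X) = -4*√(7 + 16) = -4*√23)
Z(A) = A² + 19*A (Z(A) = (A² + 18*A) + A = A² + 19*A)
Z(14)*y(g(6)) - H = (14*(19 + 14))*(-4*√23) - 1*(-129) = (14*33)*(-4*√23) + 129 = 462*(-4*√23) + 129 = -1848*√23 + 129 = 129 - 1848*√23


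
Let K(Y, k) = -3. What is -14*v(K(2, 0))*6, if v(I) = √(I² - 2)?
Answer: -84*√7 ≈ -222.24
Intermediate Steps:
v(I) = √(-2 + I²)
-14*v(K(2, 0))*6 = -14*√(-2 + (-3)²)*6 = -14*√(-2 + 9)*6 = -14*√7*6 = -84*√7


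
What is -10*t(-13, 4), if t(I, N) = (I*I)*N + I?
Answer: -6630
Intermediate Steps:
t(I, N) = I + N*I**2 (t(I, N) = I**2*N + I = N*I**2 + I = I + N*I**2)
-10*t(-13, 4) = -(-130)*(1 - 13*4) = -(-130)*(1 - 52) = -(-130)*(-51) = -10*663 = -6630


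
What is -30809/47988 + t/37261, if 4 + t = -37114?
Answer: -2929192733/1788080868 ≈ -1.6382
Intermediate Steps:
t = -37118 (t = -4 - 37114 = -37118)
-30809/47988 + t/37261 = -30809/47988 - 37118/37261 = -2929192733/1788080868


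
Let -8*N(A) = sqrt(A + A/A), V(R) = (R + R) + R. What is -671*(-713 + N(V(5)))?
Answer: 957517/2 ≈ 4.7876e+5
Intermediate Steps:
V(R) = 3*R (V(R) = 2*R + R = 3*R)
N(A) = -sqrt(1 + A)/8 (N(A) = -sqrt(A + A/A)/8 = -sqrt(A + 1)/8 = -sqrt(1 + A)/8)
-671*(-713 + N(V(5))) = -671*(-713 - sqrt(1 + 3*5)/8) = -671*(-713 - sqrt(1 + 15)/8) = -671*(-713 - sqrt(16)/8) = -671*(-713 - 1/8*4) = -671*(-713 - 1/2) = -671*(-1427/2) = 957517/2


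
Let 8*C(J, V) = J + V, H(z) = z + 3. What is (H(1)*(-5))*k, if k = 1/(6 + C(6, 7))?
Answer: -160/61 ≈ -2.6230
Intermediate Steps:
H(z) = 3 + z
C(J, V) = J/8 + V/8 (C(J, V) = (J + V)/8 = J/8 + V/8)
k = 8/61 (k = 1/(6 + ((1/8)*6 + (1/8)*7)) = 1/(6 + (3/4 + 7/8)) = 1/(6 + 13/8) = 1/(61/8) = 8/61 ≈ 0.13115)
(H(1)*(-5))*k = ((3 + 1)*(-5))*(8/61) = (4*(-5))*(8/61) = -20*8/61 = -160/61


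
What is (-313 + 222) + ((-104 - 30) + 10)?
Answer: -215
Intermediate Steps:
(-313 + 222) + ((-104 - 30) + 10) = -91 + (-134 + 10) = -91 - 124 = -215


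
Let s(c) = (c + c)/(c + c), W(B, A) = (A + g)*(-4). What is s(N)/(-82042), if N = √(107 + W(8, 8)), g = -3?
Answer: -1/82042 ≈ -1.2189e-5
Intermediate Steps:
W(B, A) = 12 - 4*A (W(B, A) = (A - 3)*(-4) = (-3 + A)*(-4) = 12 - 4*A)
N = √87 (N = √(107 + (12 - 4*8)) = √(107 + (12 - 32)) = √(107 - 20) = √87 ≈ 9.3274)
s(c) = 1 (s(c) = (2*c)/((2*c)) = (2*c)*(1/(2*c)) = 1)
s(N)/(-82042) = 1/(-82042) = 1*(-1/82042) = -1/82042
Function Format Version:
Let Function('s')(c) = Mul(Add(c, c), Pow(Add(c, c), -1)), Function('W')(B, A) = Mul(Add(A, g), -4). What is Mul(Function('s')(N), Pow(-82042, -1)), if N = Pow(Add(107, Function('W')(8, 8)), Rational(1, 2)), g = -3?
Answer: Rational(-1, 82042) ≈ -1.2189e-5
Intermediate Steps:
Function('W')(B, A) = Add(12, Mul(-4, A)) (Function('W')(B, A) = Mul(Add(A, -3), -4) = Mul(Add(-3, A), -4) = Add(12, Mul(-4, A)))
N = Pow(87, Rational(1, 2)) (N = Pow(Add(107, Add(12, Mul(-4, 8))), Rational(1, 2)) = Pow(Add(107, Add(12, -32)), Rational(1, 2)) = Pow(Add(107, -20), Rational(1, 2)) = Pow(87, Rational(1, 2)) ≈ 9.3274)
Function('s')(c) = 1 (Function('s')(c) = Mul(Mul(2, c), Pow(Mul(2, c), -1)) = Mul(Mul(2, c), Mul(Rational(1, 2), Pow(c, -1))) = 1)
Mul(Function('s')(N), Pow(-82042, -1)) = Mul(1, Pow(-82042, -1)) = Mul(1, Rational(-1, 82042)) = Rational(-1, 82042)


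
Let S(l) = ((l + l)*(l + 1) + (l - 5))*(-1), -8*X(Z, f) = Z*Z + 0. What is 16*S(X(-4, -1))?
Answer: 48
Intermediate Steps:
X(Z, f) = -Z²/8 (X(Z, f) = -(Z*Z + 0)/8 = -(Z² + 0)/8 = -Z²/8)
S(l) = 5 - l - 2*l*(1 + l) (S(l) = ((2*l)*(1 + l) + (-5 + l))*(-1) = (2*l*(1 + l) + (-5 + l))*(-1) = (-5 + l + 2*l*(1 + l))*(-1) = 5 - l - 2*l*(1 + l))
16*S(X(-4, -1)) = 16*(5 - (-3)*(-4)²/8 - 2*(-⅛*(-4)²)²) = 16*(5 - (-3)*16/8 - 2*(-⅛*16)²) = 16*(5 - 3*(-2) - 2*(-2)²) = 16*(5 + 6 - 2*4) = 16*(5 + 6 - 8) = 16*3 = 48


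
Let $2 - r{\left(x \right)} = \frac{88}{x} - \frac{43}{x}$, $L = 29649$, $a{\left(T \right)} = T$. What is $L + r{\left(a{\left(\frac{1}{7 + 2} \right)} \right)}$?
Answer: $29246$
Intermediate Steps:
$r{\left(x \right)} = 2 - \frac{45}{x}$ ($r{\left(x \right)} = 2 - \left(\frac{88}{x} - \frac{43}{x}\right) = 2 - \frac{45}{x}$)
$L + r{\left(a{\left(\frac{1}{7 + 2} \right)} \right)} = 29649 + \left(2 - \frac{45}{\frac{1}{7 + 2}}\right) = 29649 + \left(2 - \frac{45}{\frac{1}{9}}\right) = 29649 + \left(2 - 45 \frac{1}{\frac{1}{9}}\right) = 29649 + \left(2 - 405\right) = 29649 - 403 = 29246$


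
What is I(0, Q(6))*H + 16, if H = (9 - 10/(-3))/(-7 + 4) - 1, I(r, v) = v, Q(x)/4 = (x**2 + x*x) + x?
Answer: -4736/3 ≈ -1578.7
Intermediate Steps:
Q(x) = 4*x + 8*x**2 (Q(x) = 4*((x**2 + x*x) + x) = 4*((x**2 + x**2) + x) = 4*(2*x**2 + x) = 4*(x + 2*x**2) = 4*x + 8*x**2)
H = -46/9 (H = (9 - 10*(-1/3))/(-3) - 1 = (9 + 10/3)*(-1/3) - 1 = (37/3)*(-1/3) - 1 = -37/9 - 1 = -46/9 ≈ -5.1111)
I(0, Q(6))*H + 16 = (4*6*(1 + 2*6))*(-46/9) + 16 = (4*6*(1 + 12))*(-46/9) + 16 = (4*6*13)*(-46/9) + 16 = 312*(-46/9) + 16 = -4784/3 + 16 = -4736/3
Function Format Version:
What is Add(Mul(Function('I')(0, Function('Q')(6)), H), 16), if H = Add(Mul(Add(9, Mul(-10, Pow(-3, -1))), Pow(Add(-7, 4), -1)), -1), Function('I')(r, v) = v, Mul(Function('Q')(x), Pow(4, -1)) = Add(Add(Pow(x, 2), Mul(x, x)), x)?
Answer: Rational(-4736, 3) ≈ -1578.7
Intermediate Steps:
Function('Q')(x) = Add(Mul(4, x), Mul(8, Pow(x, 2))) (Function('Q')(x) = Mul(4, Add(Add(Pow(x, 2), Mul(x, x)), x)) = Mul(4, Add(Add(Pow(x, 2), Pow(x, 2)), x)) = Mul(4, Add(Mul(2, Pow(x, 2)), x)) = Mul(4, Add(x, Mul(2, Pow(x, 2)))) = Add(Mul(4, x), Mul(8, Pow(x, 2))))
H = Rational(-46, 9) (H = Add(Mul(Add(9, Mul(-10, Rational(-1, 3))), Pow(-3, -1)), -1) = Add(Mul(Add(9, Rational(10, 3)), Rational(-1, 3)), -1) = Add(Mul(Rational(37, 3), Rational(-1, 3)), -1) = Add(Rational(-37, 9), -1) = Rational(-46, 9) ≈ -5.1111)
Add(Mul(Function('I')(0, Function('Q')(6)), H), 16) = Add(Mul(Mul(4, 6, Add(1, Mul(2, 6))), Rational(-46, 9)), 16) = Add(Mul(Mul(4, 6, Add(1, 12)), Rational(-46, 9)), 16) = Add(Mul(Mul(4, 6, 13), Rational(-46, 9)), 16) = Add(Mul(312, Rational(-46, 9)), 16) = Add(Rational(-4784, 3), 16) = Rational(-4736, 3)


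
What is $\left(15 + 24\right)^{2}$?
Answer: $1521$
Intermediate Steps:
$\left(15 + 24\right)^{2} = 39^{2} = 1521$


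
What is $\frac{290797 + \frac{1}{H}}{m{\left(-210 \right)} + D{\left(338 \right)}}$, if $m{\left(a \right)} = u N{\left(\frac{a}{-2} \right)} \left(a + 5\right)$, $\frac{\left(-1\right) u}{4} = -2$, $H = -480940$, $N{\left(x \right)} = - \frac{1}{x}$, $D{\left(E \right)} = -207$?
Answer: $- \frac{2936974092759}{1932897860} \approx -1519.5$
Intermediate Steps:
$u = 8$ ($u = \left(-4\right) \left(-2\right) = 8$)
$m{\left(a \right)} = \frac{16 \left(5 + a\right)}{a}$ ($m{\left(a \right)} = 8 \left(- \frac{1}{a \frac{1}{-2}}\right) \left(a + 5\right) = 8 \left(- \frac{1}{a \left(- \frac{1}{2}\right)}\right) \left(5 + a\right) = 8 \left(- \frac{1}{\left(- \frac{1}{2}\right) a}\right) \left(5 + a\right) = 8 \left(- \frac{-2}{a}\right) \left(5 + a\right) = 8 \frac{2}{a} \left(5 + a\right) = \frac{16}{a} \left(5 + a\right) = \frac{16 \left(5 + a\right)}{a}$)
$\frac{290797 + \frac{1}{H}}{m{\left(-210 \right)} + D{\left(338 \right)}} = \frac{290797 + \frac{1}{-480940}}{\left(16 + \frac{80}{-210}\right) - 207} = \frac{290797 - \frac{1}{480940}}{\left(16 + 80 \left(- \frac{1}{210}\right)\right) - 207} = \frac{139855909179}{480940 \left(\left(16 - \frac{8}{21}\right) - 207\right)} = \frac{139855909179}{480940 \left(\frac{328}{21} - 207\right)} = \frac{139855909179}{480940 \left(- \frac{4019}{21}\right)} = \frac{139855909179}{480940} \left(- \frac{21}{4019}\right) = - \frac{2936974092759}{1932897860}$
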